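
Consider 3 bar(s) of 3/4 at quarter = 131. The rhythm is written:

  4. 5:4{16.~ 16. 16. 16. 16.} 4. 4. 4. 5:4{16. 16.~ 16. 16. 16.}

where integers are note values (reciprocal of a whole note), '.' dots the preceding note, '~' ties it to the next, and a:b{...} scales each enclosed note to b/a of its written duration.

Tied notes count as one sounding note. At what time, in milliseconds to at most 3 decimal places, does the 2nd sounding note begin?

note 2 onset = 3/2b = 687.023ms

1. 0.0ms @ 0 + 687.023ms (3/2)
2. 687.023ms @ 3/2 + 274.809ms (3/5)
3. 961.832ms @ 21/10 + 137.405ms (3/10)
4. 1099.237ms @ 12/5 + 137.405ms (3/10)
5. 1236.641ms @ 27/10 + 137.405ms (3/10)
6. 1374.046ms @ 3 + 687.023ms (3/2)
7. 2061.069ms @ 9/2 + 687.023ms (3/2)
8. 2748.092ms @ 6 + 687.023ms (3/2)
9. 3435.115ms @ 15/2 + 137.405ms (3/10)
10. 3572.519ms @ 39/5 + 274.809ms (3/5)
11. 3847.328ms @ 42/5 + 137.405ms (3/10)
12. 3984.733ms @ 87/10 + 137.405ms (3/10)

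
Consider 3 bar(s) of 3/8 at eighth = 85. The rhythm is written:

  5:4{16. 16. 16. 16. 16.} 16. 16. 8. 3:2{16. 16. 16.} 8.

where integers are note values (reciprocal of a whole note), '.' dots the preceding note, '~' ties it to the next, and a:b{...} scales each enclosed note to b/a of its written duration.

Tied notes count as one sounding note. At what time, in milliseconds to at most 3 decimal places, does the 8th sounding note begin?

note 8 onset = 9/2b = 3176.471ms

1. 0.0ms @ 0 + 423.529ms (3/5)
2. 423.529ms @ 3/5 + 423.529ms (3/5)
3. 847.059ms @ 6/5 + 423.529ms (3/5)
4. 1270.588ms @ 9/5 + 423.529ms (3/5)
5. 1694.118ms @ 12/5 + 423.529ms (3/5)
6. 2117.647ms @ 3 + 529.412ms (3/4)
7. 2647.059ms @ 15/4 + 529.412ms (3/4)
8. 3176.471ms @ 9/2 + 1058.824ms (3/2)
9. 4235.294ms @ 6 + 352.941ms (1/2)
10. 4588.235ms @ 13/2 + 352.941ms (1/2)
11. 4941.176ms @ 7 + 352.941ms (1/2)
12. 5294.118ms @ 15/2 + 1058.824ms (3/2)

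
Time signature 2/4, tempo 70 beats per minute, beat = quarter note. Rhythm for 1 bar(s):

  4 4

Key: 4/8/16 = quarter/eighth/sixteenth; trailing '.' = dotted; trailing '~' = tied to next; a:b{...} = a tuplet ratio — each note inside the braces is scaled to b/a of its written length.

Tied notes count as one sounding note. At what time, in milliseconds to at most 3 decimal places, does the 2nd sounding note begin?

1. 0.0ms @ 0 + 857.143ms (1)
2. 857.143ms @ 1 + 857.143ms (1)

note 2 onset = 1b = 857.143ms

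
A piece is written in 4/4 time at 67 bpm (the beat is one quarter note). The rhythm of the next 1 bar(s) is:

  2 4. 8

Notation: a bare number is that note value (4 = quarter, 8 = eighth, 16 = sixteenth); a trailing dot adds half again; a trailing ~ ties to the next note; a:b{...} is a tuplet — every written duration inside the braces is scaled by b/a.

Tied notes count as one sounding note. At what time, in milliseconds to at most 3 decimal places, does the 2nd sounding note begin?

1. 0.0ms @ 0 + 1791.045ms (2)
2. 1791.045ms @ 2 + 1343.284ms (3/2)
3. 3134.328ms @ 7/2 + 447.761ms (1/2)

note 2 onset = 2b = 1791.045ms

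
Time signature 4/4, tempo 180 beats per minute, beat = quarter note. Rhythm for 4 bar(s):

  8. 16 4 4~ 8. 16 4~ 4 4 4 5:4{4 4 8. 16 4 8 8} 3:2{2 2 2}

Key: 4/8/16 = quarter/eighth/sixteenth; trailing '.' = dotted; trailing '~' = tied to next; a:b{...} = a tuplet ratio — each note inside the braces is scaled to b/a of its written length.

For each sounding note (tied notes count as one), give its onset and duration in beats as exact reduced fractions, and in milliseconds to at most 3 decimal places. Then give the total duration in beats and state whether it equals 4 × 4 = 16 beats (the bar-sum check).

1) 0.0ms=0b +250.0ms=3/4b
2) 250.0ms=3/4b +83.333ms=1/4b
3) 333.333ms=1b +333.333ms=1b
4) 666.667ms=2b +583.333ms=7/4b
5) 1250.0ms=15/4b +83.333ms=1/4b
6) 1333.333ms=4b +666.667ms=2b
7) 2000.0ms=6b +333.333ms=1b
8) 2333.333ms=7b +333.333ms=1b
9) 2666.667ms=8b +266.667ms=4/5b
10) 2933.333ms=44/5b +266.667ms=4/5b
11) 3200.0ms=48/5b +200.0ms=3/5b
12) 3400.0ms=51/5b +66.667ms=1/5b
13) 3466.667ms=52/5b +266.667ms=4/5b
14) 3733.333ms=56/5b +133.333ms=2/5b
15) 3866.667ms=58/5b +133.333ms=2/5b
16) 4000.0ms=12b +444.444ms=4/3b
17) 4444.444ms=40/3b +444.444ms=4/3b
18) 4888.889ms=44/3b +444.444ms=4/3b
Σ=16b of 16 (180bpm 4/4) — PASS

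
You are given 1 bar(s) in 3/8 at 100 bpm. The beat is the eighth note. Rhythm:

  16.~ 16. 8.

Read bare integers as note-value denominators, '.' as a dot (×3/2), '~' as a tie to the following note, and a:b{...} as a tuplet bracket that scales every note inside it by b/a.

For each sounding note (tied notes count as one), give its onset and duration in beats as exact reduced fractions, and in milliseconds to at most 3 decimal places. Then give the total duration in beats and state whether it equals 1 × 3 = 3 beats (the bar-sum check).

1) 0.0ms=0b +900.0ms=3/2b
2) 900.0ms=3/2b +900.0ms=3/2b
Σ=3b of 3 (100bpm 3/8) — PASS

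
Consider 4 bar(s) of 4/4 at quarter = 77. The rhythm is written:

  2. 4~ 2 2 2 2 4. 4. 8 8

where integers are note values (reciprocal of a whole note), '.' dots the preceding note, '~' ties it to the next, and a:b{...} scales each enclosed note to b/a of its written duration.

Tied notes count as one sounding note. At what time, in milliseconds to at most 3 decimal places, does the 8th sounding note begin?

note 8 onset = 15b = 11688.312ms

1. 0.0ms @ 0 + 2337.662ms (3)
2. 2337.662ms @ 3 + 2337.662ms (3)
3. 4675.325ms @ 6 + 1558.442ms (2)
4. 6233.766ms @ 8 + 1558.442ms (2)
5. 7792.208ms @ 10 + 1558.442ms (2)
6. 9350.649ms @ 12 + 1168.831ms (3/2)
7. 10519.481ms @ 27/2 + 1168.831ms (3/2)
8. 11688.312ms @ 15 + 389.61ms (1/2)
9. 12077.922ms @ 31/2 + 389.61ms (1/2)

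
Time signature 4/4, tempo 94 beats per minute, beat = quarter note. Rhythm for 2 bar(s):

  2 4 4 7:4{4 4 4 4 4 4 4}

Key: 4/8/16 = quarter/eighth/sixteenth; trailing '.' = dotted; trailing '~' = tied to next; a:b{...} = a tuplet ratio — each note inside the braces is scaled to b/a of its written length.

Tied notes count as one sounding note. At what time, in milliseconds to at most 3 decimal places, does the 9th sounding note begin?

1. 0.0ms @ 0 + 1276.596ms (2)
2. 1276.596ms @ 2 + 638.298ms (1)
3. 1914.894ms @ 3 + 638.298ms (1)
4. 2553.191ms @ 4 + 364.742ms (4/7)
5. 2917.933ms @ 32/7 + 364.742ms (4/7)
6. 3282.675ms @ 36/7 + 364.742ms (4/7)
7. 3647.416ms @ 40/7 + 364.742ms (4/7)
8. 4012.158ms @ 44/7 + 364.742ms (4/7)
9. 4376.9ms @ 48/7 + 364.742ms (4/7)
10. 4741.641ms @ 52/7 + 364.742ms (4/7)

note 9 onset = 48/7b = 4376.9ms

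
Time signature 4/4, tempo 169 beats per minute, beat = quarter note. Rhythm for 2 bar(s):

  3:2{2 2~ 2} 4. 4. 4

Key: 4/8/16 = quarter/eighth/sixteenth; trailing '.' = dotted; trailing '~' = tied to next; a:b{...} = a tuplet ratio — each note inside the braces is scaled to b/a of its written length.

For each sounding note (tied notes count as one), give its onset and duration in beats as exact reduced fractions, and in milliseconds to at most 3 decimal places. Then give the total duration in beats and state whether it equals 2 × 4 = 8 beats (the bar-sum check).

1) 0.0ms=0b +473.373ms=4/3b
2) 473.373ms=4/3b +946.746ms=8/3b
3) 1420.118ms=4b +532.544ms=3/2b
4) 1952.663ms=11/2b +532.544ms=3/2b
5) 2485.207ms=7b +355.03ms=1b
Σ=8b of 8 (169bpm 4/4) — PASS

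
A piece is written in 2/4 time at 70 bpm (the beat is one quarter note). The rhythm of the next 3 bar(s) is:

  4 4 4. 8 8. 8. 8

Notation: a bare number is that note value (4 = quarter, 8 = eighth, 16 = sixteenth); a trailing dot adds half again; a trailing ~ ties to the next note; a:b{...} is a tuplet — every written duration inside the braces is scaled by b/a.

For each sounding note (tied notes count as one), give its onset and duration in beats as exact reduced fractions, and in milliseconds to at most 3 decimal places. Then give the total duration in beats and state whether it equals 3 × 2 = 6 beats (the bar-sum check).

1) 0.0ms=0b +857.143ms=1b
2) 857.143ms=1b +857.143ms=1b
3) 1714.286ms=2b +1285.714ms=3/2b
4) 3000.0ms=7/2b +428.571ms=1/2b
5) 3428.571ms=4b +642.857ms=3/4b
6) 4071.429ms=19/4b +642.857ms=3/4b
7) 4714.286ms=11/2b +428.571ms=1/2b
Σ=6b of 6 (70bpm 2/4) — PASS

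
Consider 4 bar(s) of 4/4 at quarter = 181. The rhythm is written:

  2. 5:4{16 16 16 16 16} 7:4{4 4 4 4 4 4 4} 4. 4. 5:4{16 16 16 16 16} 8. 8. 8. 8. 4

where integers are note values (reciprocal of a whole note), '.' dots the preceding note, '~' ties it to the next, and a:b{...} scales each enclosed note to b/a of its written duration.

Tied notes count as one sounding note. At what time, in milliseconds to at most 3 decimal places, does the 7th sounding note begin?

1. 0.0ms @ 0 + 994.475ms (3)
2. 994.475ms @ 3 + 66.298ms (1/5)
3. 1060.773ms @ 16/5 + 66.298ms (1/5)
4. 1127.072ms @ 17/5 + 66.298ms (1/5)
5. 1193.37ms @ 18/5 + 66.298ms (1/5)
6. 1259.669ms @ 19/5 + 66.298ms (1/5)
7. 1325.967ms @ 4 + 189.424ms (4/7)
8. 1515.391ms @ 32/7 + 189.424ms (4/7)
9. 1704.815ms @ 36/7 + 189.424ms (4/7)
10. 1894.238ms @ 40/7 + 189.424ms (4/7)
11. 2083.662ms @ 44/7 + 189.424ms (4/7)
12. 2273.086ms @ 48/7 + 189.424ms (4/7)
13. 2462.51ms @ 52/7 + 189.424ms (4/7)
14. 2651.934ms @ 8 + 497.238ms (3/2)
15. 3149.171ms @ 19/2 + 497.238ms (3/2)
16. 3646.409ms @ 11 + 66.298ms (1/5)
17. 3712.707ms @ 56/5 + 66.298ms (1/5)
18. 3779.006ms @ 57/5 + 66.298ms (1/5)
19. 3845.304ms @ 58/5 + 66.298ms (1/5)
20. 3911.602ms @ 59/5 + 66.298ms (1/5)
21. 3977.901ms @ 12 + 248.619ms (3/4)
22. 4226.519ms @ 51/4 + 248.619ms (3/4)
23. 4475.138ms @ 27/2 + 248.619ms (3/4)
24. 4723.757ms @ 57/4 + 248.619ms (3/4)
25. 4972.376ms @ 15 + 331.492ms (1)

note 7 onset = 4b = 1325.967ms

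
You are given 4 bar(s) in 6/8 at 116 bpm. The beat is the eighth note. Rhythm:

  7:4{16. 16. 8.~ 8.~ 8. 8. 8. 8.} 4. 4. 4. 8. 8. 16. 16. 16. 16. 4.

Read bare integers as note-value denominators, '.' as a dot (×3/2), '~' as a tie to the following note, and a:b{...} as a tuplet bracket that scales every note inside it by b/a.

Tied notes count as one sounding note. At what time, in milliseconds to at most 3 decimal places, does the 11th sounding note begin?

1. 0.0ms @ 0 + 221.675ms (3/7)
2. 221.675ms @ 3/7 + 221.675ms (3/7)
3. 443.35ms @ 6/7 + 1330.049ms (18/7)
4. 1773.399ms @ 24/7 + 443.35ms (6/7)
5. 2216.749ms @ 30/7 + 443.35ms (6/7)
6. 2660.099ms @ 36/7 + 443.35ms (6/7)
7. 3103.448ms @ 6 + 1551.724ms (3)
8. 4655.172ms @ 9 + 1551.724ms (3)
9. 6206.897ms @ 12 + 1551.724ms (3)
10. 7758.621ms @ 15 + 775.862ms (3/2)
11. 8534.483ms @ 33/2 + 775.862ms (3/2)
12. 9310.345ms @ 18 + 387.931ms (3/4)
13. 9698.276ms @ 75/4 + 387.931ms (3/4)
14. 10086.207ms @ 39/2 + 387.931ms (3/4)
15. 10474.138ms @ 81/4 + 387.931ms (3/4)
16. 10862.069ms @ 21 + 1551.724ms (3)

note 11 onset = 33/2b = 8534.483ms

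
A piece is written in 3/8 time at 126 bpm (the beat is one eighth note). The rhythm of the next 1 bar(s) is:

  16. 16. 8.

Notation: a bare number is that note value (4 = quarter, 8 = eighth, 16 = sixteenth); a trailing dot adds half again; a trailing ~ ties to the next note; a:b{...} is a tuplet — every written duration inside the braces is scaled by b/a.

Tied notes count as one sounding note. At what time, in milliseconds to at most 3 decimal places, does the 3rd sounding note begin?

note 3 onset = 3/2b = 714.286ms

1. 0.0ms @ 0 + 357.143ms (3/4)
2. 357.143ms @ 3/4 + 357.143ms (3/4)
3. 714.286ms @ 3/2 + 714.286ms (3/2)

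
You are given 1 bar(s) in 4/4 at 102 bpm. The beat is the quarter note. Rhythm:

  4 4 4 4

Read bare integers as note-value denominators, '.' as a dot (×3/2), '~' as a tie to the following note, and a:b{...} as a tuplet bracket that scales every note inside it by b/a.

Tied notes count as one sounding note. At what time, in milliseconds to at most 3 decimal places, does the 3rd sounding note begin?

note 3 onset = 2b = 1176.471ms

1. 0.0ms @ 0 + 588.235ms (1)
2. 588.235ms @ 1 + 588.235ms (1)
3. 1176.471ms @ 2 + 588.235ms (1)
4. 1764.706ms @ 3 + 588.235ms (1)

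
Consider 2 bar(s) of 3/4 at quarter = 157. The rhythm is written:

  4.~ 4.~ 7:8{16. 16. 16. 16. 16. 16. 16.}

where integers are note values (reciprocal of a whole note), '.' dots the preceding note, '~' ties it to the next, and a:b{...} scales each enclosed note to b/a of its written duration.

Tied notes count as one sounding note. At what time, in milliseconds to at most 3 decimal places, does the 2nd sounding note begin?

1. 0.0ms @ 0 + 1310.282ms (24/7)
2. 1310.282ms @ 24/7 + 163.785ms (3/7)
3. 1474.067ms @ 27/7 + 163.785ms (3/7)
4. 1637.853ms @ 30/7 + 163.785ms (3/7)
5. 1801.638ms @ 33/7 + 163.785ms (3/7)
6. 1965.423ms @ 36/7 + 163.785ms (3/7)
7. 2129.208ms @ 39/7 + 163.785ms (3/7)

note 2 onset = 24/7b = 1310.282ms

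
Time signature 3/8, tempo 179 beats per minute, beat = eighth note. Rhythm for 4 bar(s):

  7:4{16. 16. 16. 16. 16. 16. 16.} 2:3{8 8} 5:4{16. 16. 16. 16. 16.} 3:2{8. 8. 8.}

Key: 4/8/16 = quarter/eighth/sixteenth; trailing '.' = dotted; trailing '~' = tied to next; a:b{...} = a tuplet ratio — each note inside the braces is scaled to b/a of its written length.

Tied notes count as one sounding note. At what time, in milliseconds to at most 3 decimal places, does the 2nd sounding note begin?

1. 0.0ms @ 0 + 143.655ms (3/7)
2. 143.655ms @ 3/7 + 143.655ms (3/7)
3. 287.31ms @ 6/7 + 143.655ms (3/7)
4. 430.966ms @ 9/7 + 143.655ms (3/7)
5. 574.621ms @ 12/7 + 143.655ms (3/7)
6. 718.276ms @ 15/7 + 143.655ms (3/7)
7. 861.931ms @ 18/7 + 143.655ms (3/7)
8. 1005.587ms @ 3 + 502.793ms (3/2)
9. 1508.38ms @ 9/2 + 502.793ms (3/2)
10. 2011.173ms @ 6 + 201.117ms (3/5)
11. 2212.291ms @ 33/5 + 201.117ms (3/5)
12. 2413.408ms @ 36/5 + 201.117ms (3/5)
13. 2614.525ms @ 39/5 + 201.117ms (3/5)
14. 2815.642ms @ 42/5 + 201.117ms (3/5)
15. 3016.76ms @ 9 + 335.196ms (1)
16. 3351.955ms @ 10 + 335.196ms (1)
17. 3687.151ms @ 11 + 335.196ms (1)

note 2 onset = 3/7b = 143.655ms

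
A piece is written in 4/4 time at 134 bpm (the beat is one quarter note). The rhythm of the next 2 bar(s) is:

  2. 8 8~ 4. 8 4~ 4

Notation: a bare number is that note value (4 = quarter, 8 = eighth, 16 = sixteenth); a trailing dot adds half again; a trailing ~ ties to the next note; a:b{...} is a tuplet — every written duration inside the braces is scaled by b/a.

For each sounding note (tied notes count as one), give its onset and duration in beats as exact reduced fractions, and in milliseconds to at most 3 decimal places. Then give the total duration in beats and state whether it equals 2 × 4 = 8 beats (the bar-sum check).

1) 0.0ms=0b +1343.284ms=3b
2) 1343.284ms=3b +223.881ms=1/2b
3) 1567.164ms=7/2b +895.522ms=2b
4) 2462.687ms=11/2b +223.881ms=1/2b
5) 2686.567ms=6b +895.522ms=2b
Σ=8b of 8 (134bpm 4/4) — PASS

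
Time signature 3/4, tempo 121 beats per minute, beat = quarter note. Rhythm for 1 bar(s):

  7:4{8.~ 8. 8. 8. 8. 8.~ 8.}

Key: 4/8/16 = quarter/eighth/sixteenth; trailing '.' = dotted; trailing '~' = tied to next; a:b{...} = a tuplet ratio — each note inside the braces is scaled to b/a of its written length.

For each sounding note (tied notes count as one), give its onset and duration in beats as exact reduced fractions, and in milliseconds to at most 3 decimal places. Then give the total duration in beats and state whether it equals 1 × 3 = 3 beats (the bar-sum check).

1) 0.0ms=0b +425.03ms=6/7b
2) 425.03ms=6/7b +212.515ms=3/7b
3) 637.544ms=9/7b +212.515ms=3/7b
4) 850.059ms=12/7b +212.515ms=3/7b
5) 1062.574ms=15/7b +425.03ms=6/7b
Σ=3b of 3 (121bpm 3/4) — PASS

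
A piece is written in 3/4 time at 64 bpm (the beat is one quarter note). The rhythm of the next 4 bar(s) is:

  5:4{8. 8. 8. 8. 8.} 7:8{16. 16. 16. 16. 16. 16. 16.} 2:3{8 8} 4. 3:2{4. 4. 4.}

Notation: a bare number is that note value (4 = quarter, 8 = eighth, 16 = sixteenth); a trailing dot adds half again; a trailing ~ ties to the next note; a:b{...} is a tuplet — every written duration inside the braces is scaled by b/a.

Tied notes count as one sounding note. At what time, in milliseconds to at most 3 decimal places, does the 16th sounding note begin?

1. 0.0ms @ 0 + 562.5ms (3/5)
2. 562.5ms @ 3/5 + 562.5ms (3/5)
3. 1125.0ms @ 6/5 + 562.5ms (3/5)
4. 1687.5ms @ 9/5 + 562.5ms (3/5)
5. 2250.0ms @ 12/5 + 562.5ms (3/5)
6. 2812.5ms @ 3 + 401.786ms (3/7)
7. 3214.286ms @ 24/7 + 401.786ms (3/7)
8. 3616.071ms @ 27/7 + 401.786ms (3/7)
9. 4017.857ms @ 30/7 + 401.786ms (3/7)
10. 4419.643ms @ 33/7 + 401.786ms (3/7)
11. 4821.429ms @ 36/7 + 401.786ms (3/7)
12. 5223.214ms @ 39/7 + 401.786ms (3/7)
13. 5625.0ms @ 6 + 703.125ms (3/4)
14. 6328.125ms @ 27/4 + 703.125ms (3/4)
15. 7031.25ms @ 15/2 + 1406.25ms (3/2)
16. 8437.5ms @ 9 + 937.5ms (1)
17. 9375.0ms @ 10 + 937.5ms (1)
18. 10312.5ms @ 11 + 937.5ms (1)

note 16 onset = 9b = 8437.5ms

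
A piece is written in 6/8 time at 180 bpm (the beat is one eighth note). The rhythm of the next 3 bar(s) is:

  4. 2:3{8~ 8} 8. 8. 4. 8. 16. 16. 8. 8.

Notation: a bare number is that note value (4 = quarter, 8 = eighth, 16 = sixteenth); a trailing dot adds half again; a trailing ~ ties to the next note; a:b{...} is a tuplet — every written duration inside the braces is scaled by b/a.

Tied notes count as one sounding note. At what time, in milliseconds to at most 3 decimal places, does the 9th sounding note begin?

1. 0.0ms @ 0 + 1000.0ms (3)
2. 1000.0ms @ 3 + 1000.0ms (3)
3. 2000.0ms @ 6 + 500.0ms (3/2)
4. 2500.0ms @ 15/2 + 500.0ms (3/2)
5. 3000.0ms @ 9 + 1000.0ms (3)
6. 4000.0ms @ 12 + 500.0ms (3/2)
7. 4500.0ms @ 27/2 + 250.0ms (3/4)
8. 4750.0ms @ 57/4 + 250.0ms (3/4)
9. 5000.0ms @ 15 + 500.0ms (3/2)
10. 5500.0ms @ 33/2 + 500.0ms (3/2)

note 9 onset = 15b = 5000.0ms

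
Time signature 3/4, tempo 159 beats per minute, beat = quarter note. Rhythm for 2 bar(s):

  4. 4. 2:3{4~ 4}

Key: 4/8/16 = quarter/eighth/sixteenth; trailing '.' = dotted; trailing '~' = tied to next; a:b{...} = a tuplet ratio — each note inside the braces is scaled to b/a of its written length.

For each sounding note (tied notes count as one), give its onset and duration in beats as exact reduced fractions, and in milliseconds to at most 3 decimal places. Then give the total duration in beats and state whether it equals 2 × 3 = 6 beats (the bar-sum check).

1) 0.0ms=0b +566.038ms=3/2b
2) 566.038ms=3/2b +566.038ms=3/2b
3) 1132.075ms=3b +1132.075ms=3b
Σ=6b of 6 (159bpm 3/4) — PASS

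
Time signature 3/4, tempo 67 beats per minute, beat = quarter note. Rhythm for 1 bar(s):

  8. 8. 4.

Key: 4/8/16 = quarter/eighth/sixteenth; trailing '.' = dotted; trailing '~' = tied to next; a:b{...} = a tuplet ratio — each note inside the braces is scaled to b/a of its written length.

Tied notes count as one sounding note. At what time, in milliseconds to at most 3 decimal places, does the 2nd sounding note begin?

1. 0.0ms @ 0 + 671.642ms (3/4)
2. 671.642ms @ 3/4 + 671.642ms (3/4)
3. 1343.284ms @ 3/2 + 1343.284ms (3/2)

note 2 onset = 3/4b = 671.642ms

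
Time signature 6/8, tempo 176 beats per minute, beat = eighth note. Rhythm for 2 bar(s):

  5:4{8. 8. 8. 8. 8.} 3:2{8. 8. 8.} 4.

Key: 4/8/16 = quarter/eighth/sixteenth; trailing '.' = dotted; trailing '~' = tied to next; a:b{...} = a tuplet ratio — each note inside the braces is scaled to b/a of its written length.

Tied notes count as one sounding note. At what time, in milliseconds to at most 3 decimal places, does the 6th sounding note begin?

note 6 onset = 6b = 2045.455ms

1. 0.0ms @ 0 + 409.091ms (6/5)
2. 409.091ms @ 6/5 + 409.091ms (6/5)
3. 818.182ms @ 12/5 + 409.091ms (6/5)
4. 1227.273ms @ 18/5 + 409.091ms (6/5)
5. 1636.364ms @ 24/5 + 409.091ms (6/5)
6. 2045.455ms @ 6 + 340.909ms (1)
7. 2386.364ms @ 7 + 340.909ms (1)
8. 2727.273ms @ 8 + 340.909ms (1)
9. 3068.182ms @ 9 + 1022.727ms (3)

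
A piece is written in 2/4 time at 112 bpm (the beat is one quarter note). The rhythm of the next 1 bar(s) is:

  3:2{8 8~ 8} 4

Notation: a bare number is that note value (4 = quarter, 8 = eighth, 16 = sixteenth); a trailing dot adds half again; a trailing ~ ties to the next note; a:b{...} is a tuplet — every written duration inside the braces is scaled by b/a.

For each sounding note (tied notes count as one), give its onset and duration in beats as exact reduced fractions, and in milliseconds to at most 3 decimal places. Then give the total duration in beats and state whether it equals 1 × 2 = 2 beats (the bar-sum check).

1) 0.0ms=0b +178.571ms=1/3b
2) 178.571ms=1/3b +357.143ms=2/3b
3) 535.714ms=1b +535.714ms=1b
Σ=2b of 2 (112bpm 2/4) — PASS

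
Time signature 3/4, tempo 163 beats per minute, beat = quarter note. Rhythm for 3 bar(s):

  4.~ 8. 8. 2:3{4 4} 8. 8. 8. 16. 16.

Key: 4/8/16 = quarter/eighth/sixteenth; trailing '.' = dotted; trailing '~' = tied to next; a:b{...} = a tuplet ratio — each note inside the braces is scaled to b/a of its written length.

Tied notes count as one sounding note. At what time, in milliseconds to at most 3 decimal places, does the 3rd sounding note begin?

1. 0.0ms @ 0 + 828.221ms (9/4)
2. 828.221ms @ 9/4 + 276.074ms (3/4)
3. 1104.294ms @ 3 + 552.147ms (3/2)
4. 1656.442ms @ 9/2 + 552.147ms (3/2)
5. 2208.589ms @ 6 + 276.074ms (3/4)
6. 2484.663ms @ 27/4 + 276.074ms (3/4)
7. 2760.736ms @ 15/2 + 276.074ms (3/4)
8. 3036.81ms @ 33/4 + 138.037ms (3/8)
9. 3174.847ms @ 69/8 + 138.037ms (3/8)

note 3 onset = 3b = 1104.294ms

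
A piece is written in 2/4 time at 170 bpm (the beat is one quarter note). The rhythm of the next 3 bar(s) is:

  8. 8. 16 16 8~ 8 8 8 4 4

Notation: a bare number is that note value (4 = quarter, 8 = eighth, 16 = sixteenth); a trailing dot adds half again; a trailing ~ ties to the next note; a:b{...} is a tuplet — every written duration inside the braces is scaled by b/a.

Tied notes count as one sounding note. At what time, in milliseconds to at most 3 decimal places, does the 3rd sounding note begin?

1. 0.0ms @ 0 + 264.706ms (3/4)
2. 264.706ms @ 3/4 + 264.706ms (3/4)
3. 529.412ms @ 3/2 + 88.235ms (1/4)
4. 617.647ms @ 7/4 + 88.235ms (1/4)
5. 705.882ms @ 2 + 352.941ms (1)
6. 1058.824ms @ 3 + 176.471ms (1/2)
7. 1235.294ms @ 7/2 + 176.471ms (1/2)
8. 1411.765ms @ 4 + 352.941ms (1)
9. 1764.706ms @ 5 + 352.941ms (1)

note 3 onset = 3/2b = 529.412ms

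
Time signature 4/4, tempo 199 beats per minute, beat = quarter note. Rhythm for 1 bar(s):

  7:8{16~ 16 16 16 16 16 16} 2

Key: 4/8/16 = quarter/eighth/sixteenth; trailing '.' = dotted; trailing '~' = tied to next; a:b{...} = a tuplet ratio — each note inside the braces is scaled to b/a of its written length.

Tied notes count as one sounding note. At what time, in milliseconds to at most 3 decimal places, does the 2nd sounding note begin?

1. 0.0ms @ 0 + 172.29ms (4/7)
2. 172.29ms @ 4/7 + 86.145ms (2/7)
3. 258.435ms @ 6/7 + 86.145ms (2/7)
4. 344.58ms @ 8/7 + 86.145ms (2/7)
5. 430.725ms @ 10/7 + 86.145ms (2/7)
6. 516.87ms @ 12/7 + 86.145ms (2/7)
7. 603.015ms @ 2 + 603.015ms (2)

note 2 onset = 4/7b = 172.29ms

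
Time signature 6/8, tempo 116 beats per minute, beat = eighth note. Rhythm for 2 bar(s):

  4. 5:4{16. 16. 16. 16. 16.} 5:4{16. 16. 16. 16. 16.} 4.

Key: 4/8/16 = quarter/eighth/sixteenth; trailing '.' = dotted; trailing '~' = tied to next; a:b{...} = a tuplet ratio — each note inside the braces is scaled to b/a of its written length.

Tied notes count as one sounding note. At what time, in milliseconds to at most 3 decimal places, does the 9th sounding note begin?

1. 0.0ms @ 0 + 1551.724ms (3)
2. 1551.724ms @ 3 + 310.345ms (3/5)
3. 1862.069ms @ 18/5 + 310.345ms (3/5)
4. 2172.414ms @ 21/5 + 310.345ms (3/5)
5. 2482.759ms @ 24/5 + 310.345ms (3/5)
6. 2793.103ms @ 27/5 + 310.345ms (3/5)
7. 3103.448ms @ 6 + 310.345ms (3/5)
8. 3413.793ms @ 33/5 + 310.345ms (3/5)
9. 3724.138ms @ 36/5 + 310.345ms (3/5)
10. 4034.483ms @ 39/5 + 310.345ms (3/5)
11. 4344.828ms @ 42/5 + 310.345ms (3/5)
12. 4655.172ms @ 9 + 1551.724ms (3)

note 9 onset = 36/5b = 3724.138ms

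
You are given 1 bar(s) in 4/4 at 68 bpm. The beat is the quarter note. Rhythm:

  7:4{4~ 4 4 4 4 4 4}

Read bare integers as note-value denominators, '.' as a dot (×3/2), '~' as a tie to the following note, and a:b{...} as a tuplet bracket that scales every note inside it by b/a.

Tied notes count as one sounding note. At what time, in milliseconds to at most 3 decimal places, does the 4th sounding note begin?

note 4 onset = 16/7b = 2016.807ms

1. 0.0ms @ 0 + 1008.403ms (8/7)
2. 1008.403ms @ 8/7 + 504.202ms (4/7)
3. 1512.605ms @ 12/7 + 504.202ms (4/7)
4. 2016.807ms @ 16/7 + 504.202ms (4/7)
5. 2521.008ms @ 20/7 + 504.202ms (4/7)
6. 3025.21ms @ 24/7 + 504.202ms (4/7)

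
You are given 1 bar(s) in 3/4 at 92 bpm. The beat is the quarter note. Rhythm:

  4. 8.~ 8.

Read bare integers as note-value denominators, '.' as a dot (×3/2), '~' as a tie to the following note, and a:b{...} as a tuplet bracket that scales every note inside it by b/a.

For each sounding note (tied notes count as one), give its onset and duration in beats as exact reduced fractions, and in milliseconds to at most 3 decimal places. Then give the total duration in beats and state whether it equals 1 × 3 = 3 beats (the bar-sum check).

1) 0.0ms=0b +978.261ms=3/2b
2) 978.261ms=3/2b +978.261ms=3/2b
Σ=3b of 3 (92bpm 3/4) — PASS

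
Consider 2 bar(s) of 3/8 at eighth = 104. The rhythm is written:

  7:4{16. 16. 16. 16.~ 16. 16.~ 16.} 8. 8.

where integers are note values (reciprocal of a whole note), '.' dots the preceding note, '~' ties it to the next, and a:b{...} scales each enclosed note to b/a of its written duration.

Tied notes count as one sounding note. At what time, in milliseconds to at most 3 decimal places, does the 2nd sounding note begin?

note 2 onset = 3/7b = 247.253ms

1. 0.0ms @ 0 + 247.253ms (3/7)
2. 247.253ms @ 3/7 + 247.253ms (3/7)
3. 494.505ms @ 6/7 + 247.253ms (3/7)
4. 741.758ms @ 9/7 + 494.505ms (6/7)
5. 1236.264ms @ 15/7 + 494.505ms (6/7)
6. 1730.769ms @ 3 + 865.385ms (3/2)
7. 2596.154ms @ 9/2 + 865.385ms (3/2)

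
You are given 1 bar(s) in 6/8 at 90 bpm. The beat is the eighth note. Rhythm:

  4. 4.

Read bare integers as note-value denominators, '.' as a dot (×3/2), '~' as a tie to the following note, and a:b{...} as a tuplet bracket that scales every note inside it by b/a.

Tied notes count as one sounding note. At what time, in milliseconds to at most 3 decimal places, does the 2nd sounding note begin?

note 2 onset = 3b = 2000.0ms

1. 0.0ms @ 0 + 2000.0ms (3)
2. 2000.0ms @ 3 + 2000.0ms (3)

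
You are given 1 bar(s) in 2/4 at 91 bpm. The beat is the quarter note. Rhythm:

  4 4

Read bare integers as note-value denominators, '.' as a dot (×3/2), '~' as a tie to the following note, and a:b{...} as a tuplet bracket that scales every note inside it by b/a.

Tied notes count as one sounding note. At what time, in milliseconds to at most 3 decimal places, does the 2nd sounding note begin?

note 2 onset = 1b = 659.341ms

1. 0.0ms @ 0 + 659.341ms (1)
2. 659.341ms @ 1 + 659.341ms (1)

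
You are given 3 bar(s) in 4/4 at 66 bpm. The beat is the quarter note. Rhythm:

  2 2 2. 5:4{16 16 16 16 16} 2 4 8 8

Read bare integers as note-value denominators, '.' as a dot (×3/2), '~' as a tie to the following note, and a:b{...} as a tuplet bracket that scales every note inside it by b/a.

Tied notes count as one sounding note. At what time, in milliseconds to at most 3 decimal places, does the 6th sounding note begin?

note 6 onset = 37/5b = 6727.273ms

1. 0.0ms @ 0 + 1818.182ms (2)
2. 1818.182ms @ 2 + 1818.182ms (2)
3. 3636.364ms @ 4 + 2727.273ms (3)
4. 6363.636ms @ 7 + 181.818ms (1/5)
5. 6545.455ms @ 36/5 + 181.818ms (1/5)
6. 6727.273ms @ 37/5 + 181.818ms (1/5)
7. 6909.091ms @ 38/5 + 181.818ms (1/5)
8. 7090.909ms @ 39/5 + 181.818ms (1/5)
9. 7272.727ms @ 8 + 1818.182ms (2)
10. 9090.909ms @ 10 + 909.091ms (1)
11. 10000.0ms @ 11 + 454.545ms (1/2)
12. 10454.545ms @ 23/2 + 454.545ms (1/2)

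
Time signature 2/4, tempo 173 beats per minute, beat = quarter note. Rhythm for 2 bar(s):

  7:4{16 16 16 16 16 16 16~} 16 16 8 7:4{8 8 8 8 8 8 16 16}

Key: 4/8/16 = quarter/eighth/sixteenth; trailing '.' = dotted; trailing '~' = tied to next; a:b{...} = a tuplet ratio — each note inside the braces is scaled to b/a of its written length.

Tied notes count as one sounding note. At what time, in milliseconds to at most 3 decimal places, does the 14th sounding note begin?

note 14 onset = 22/7b = 1090.008ms

1. 0.0ms @ 0 + 49.546ms (1/7)
2. 49.546ms @ 1/7 + 49.546ms (1/7)
3. 99.092ms @ 2/7 + 49.546ms (1/7)
4. 148.637ms @ 3/7 + 49.546ms (1/7)
5. 198.183ms @ 4/7 + 49.546ms (1/7)
6. 247.729ms @ 5/7 + 49.546ms (1/7)
7. 297.275ms @ 6/7 + 136.251ms (11/28)
8. 433.526ms @ 5/4 + 86.705ms (1/4)
9. 520.231ms @ 3/2 + 173.41ms (1/2)
10. 693.642ms @ 2 + 99.092ms (2/7)
11. 792.733ms @ 16/7 + 99.092ms (2/7)
12. 891.825ms @ 18/7 + 99.092ms (2/7)
13. 990.917ms @ 20/7 + 99.092ms (2/7)
14. 1090.008ms @ 22/7 + 99.092ms (2/7)
15. 1189.1ms @ 24/7 + 99.092ms (2/7)
16. 1288.192ms @ 26/7 + 49.546ms (1/7)
17. 1337.737ms @ 27/7 + 49.546ms (1/7)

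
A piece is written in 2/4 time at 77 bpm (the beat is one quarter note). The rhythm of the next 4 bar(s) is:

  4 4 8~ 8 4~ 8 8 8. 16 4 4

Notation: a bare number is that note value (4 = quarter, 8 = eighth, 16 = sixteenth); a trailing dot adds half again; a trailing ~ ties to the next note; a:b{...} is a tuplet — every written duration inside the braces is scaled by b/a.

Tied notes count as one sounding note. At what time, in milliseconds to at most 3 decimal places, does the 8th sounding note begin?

1. 0.0ms @ 0 + 779.221ms (1)
2. 779.221ms @ 1 + 779.221ms (1)
3. 1558.442ms @ 2 + 779.221ms (1)
4. 2337.662ms @ 3 + 1168.831ms (3/2)
5. 3506.494ms @ 9/2 + 389.61ms (1/2)
6. 3896.104ms @ 5 + 584.416ms (3/4)
7. 4480.519ms @ 23/4 + 194.805ms (1/4)
8. 4675.325ms @ 6 + 779.221ms (1)
9. 5454.545ms @ 7 + 779.221ms (1)

note 8 onset = 6b = 4675.325ms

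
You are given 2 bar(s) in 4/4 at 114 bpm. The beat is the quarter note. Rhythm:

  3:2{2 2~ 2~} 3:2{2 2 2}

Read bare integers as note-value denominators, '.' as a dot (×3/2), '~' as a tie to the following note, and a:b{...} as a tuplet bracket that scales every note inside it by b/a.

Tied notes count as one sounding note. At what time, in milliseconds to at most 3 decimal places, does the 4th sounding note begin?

note 4 onset = 20/3b = 3508.772ms

1. 0.0ms @ 0 + 701.754ms (4/3)
2. 701.754ms @ 4/3 + 2105.263ms (4)
3. 2807.018ms @ 16/3 + 701.754ms (4/3)
4. 3508.772ms @ 20/3 + 701.754ms (4/3)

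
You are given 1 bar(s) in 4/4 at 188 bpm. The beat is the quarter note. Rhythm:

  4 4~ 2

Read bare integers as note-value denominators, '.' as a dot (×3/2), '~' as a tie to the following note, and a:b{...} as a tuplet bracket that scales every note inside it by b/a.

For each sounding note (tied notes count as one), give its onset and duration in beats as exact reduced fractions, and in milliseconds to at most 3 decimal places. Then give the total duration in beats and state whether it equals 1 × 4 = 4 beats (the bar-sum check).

1) 0.0ms=0b +319.149ms=1b
2) 319.149ms=1b +957.447ms=3b
Σ=4b of 4 (188bpm 4/4) — PASS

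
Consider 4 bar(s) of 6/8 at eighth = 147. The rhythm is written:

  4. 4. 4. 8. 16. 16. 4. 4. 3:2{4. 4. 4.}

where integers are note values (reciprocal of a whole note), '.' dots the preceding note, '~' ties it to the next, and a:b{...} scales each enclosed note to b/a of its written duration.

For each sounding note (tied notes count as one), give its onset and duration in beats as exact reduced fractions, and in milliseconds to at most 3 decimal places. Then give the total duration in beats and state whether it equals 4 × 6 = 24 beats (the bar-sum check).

1) 0.0ms=0b +1224.49ms=3b
2) 1224.49ms=3b +1224.49ms=3b
3) 2448.98ms=6b +1224.49ms=3b
4) 3673.469ms=9b +612.245ms=3/2b
5) 4285.714ms=21/2b +306.122ms=3/4b
6) 4591.837ms=45/4b +306.122ms=3/4b
7) 4897.959ms=12b +1224.49ms=3b
8) 6122.449ms=15b +1224.49ms=3b
9) 7346.939ms=18b +816.327ms=2b
10) 8163.265ms=20b +816.327ms=2b
11) 8979.592ms=22b +816.327ms=2b
Σ=24b of 24 (147bpm 6/8) — PASS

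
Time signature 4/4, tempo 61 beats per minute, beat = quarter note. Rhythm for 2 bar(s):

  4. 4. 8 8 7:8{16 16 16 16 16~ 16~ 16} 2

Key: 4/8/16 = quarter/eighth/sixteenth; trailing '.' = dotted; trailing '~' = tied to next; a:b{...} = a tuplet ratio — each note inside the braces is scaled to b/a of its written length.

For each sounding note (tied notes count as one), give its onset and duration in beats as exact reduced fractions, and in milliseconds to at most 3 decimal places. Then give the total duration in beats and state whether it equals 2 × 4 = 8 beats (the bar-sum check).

1) 0.0ms=0b +1475.41ms=3/2b
2) 1475.41ms=3/2b +1475.41ms=3/2b
3) 2950.82ms=3b +491.803ms=1/2b
4) 3442.623ms=7/2b +491.803ms=1/2b
5) 3934.426ms=4b +281.03ms=2/7b
6) 4215.457ms=30/7b +281.03ms=2/7b
7) 4496.487ms=32/7b +281.03ms=2/7b
8) 4777.518ms=34/7b +281.03ms=2/7b
9) 5058.548ms=36/7b +843.091ms=6/7b
10) 5901.639ms=6b +1967.213ms=2b
Σ=8b of 8 (61bpm 4/4) — PASS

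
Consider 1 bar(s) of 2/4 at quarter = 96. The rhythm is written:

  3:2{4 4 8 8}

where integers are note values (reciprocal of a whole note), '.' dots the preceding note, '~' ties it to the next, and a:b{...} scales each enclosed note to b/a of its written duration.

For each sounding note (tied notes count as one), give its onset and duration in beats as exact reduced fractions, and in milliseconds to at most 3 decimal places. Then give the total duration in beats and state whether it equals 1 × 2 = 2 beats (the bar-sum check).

1) 0.0ms=0b +416.667ms=2/3b
2) 416.667ms=2/3b +416.667ms=2/3b
3) 833.333ms=4/3b +208.333ms=1/3b
4) 1041.667ms=5/3b +208.333ms=1/3b
Σ=2b of 2 (96bpm 2/4) — PASS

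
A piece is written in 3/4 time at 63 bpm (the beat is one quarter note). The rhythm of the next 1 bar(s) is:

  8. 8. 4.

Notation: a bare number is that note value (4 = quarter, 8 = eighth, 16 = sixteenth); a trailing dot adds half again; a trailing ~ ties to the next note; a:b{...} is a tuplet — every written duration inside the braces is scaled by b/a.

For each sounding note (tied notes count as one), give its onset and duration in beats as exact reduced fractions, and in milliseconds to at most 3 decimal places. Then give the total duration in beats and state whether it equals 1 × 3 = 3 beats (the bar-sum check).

1) 0.0ms=0b +714.286ms=3/4b
2) 714.286ms=3/4b +714.286ms=3/4b
3) 1428.571ms=3/2b +1428.571ms=3/2b
Σ=3b of 3 (63bpm 3/4) — PASS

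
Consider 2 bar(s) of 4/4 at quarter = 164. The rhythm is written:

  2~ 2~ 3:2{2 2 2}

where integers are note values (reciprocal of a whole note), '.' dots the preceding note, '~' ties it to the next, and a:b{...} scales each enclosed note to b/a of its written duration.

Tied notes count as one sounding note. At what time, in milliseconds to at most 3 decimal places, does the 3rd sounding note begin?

1. 0.0ms @ 0 + 1951.22ms (16/3)
2. 1951.22ms @ 16/3 + 487.805ms (4/3)
3. 2439.024ms @ 20/3 + 487.805ms (4/3)

note 3 onset = 20/3b = 2439.024ms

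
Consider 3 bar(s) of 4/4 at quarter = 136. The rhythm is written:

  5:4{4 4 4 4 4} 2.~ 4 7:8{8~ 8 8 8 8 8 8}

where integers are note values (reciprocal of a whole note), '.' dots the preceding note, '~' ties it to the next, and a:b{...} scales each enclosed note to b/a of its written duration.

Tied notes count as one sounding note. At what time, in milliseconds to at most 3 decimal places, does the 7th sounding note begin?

1. 0.0ms @ 0 + 352.941ms (4/5)
2. 352.941ms @ 4/5 + 352.941ms (4/5)
3. 705.882ms @ 8/5 + 352.941ms (4/5)
4. 1058.824ms @ 12/5 + 352.941ms (4/5)
5. 1411.765ms @ 16/5 + 352.941ms (4/5)
6. 1764.706ms @ 4 + 1764.706ms (4)
7. 3529.412ms @ 8 + 504.202ms (8/7)
8. 4033.613ms @ 64/7 + 252.101ms (4/7)
9. 4285.714ms @ 68/7 + 252.101ms (4/7)
10. 4537.815ms @ 72/7 + 252.101ms (4/7)
11. 4789.916ms @ 76/7 + 252.101ms (4/7)
12. 5042.017ms @ 80/7 + 252.101ms (4/7)

note 7 onset = 8b = 3529.412ms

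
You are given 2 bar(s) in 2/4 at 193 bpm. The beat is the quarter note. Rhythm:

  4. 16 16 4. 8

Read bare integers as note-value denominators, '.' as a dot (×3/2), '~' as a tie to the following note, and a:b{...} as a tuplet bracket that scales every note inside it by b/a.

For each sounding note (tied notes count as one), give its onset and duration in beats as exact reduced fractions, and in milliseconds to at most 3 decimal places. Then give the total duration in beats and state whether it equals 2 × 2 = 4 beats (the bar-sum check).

1) 0.0ms=0b +466.321ms=3/2b
2) 466.321ms=3/2b +77.72ms=1/4b
3) 544.041ms=7/4b +77.72ms=1/4b
4) 621.762ms=2b +466.321ms=3/2b
5) 1088.083ms=7/2b +155.44ms=1/2b
Σ=4b of 4 (193bpm 2/4) — PASS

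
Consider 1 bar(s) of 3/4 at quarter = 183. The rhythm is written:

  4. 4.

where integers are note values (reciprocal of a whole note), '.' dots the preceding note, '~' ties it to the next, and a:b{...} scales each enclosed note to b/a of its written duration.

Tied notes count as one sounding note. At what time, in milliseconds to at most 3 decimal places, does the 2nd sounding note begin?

1. 0.0ms @ 0 + 491.803ms (3/2)
2. 491.803ms @ 3/2 + 491.803ms (3/2)

note 2 onset = 3/2b = 491.803ms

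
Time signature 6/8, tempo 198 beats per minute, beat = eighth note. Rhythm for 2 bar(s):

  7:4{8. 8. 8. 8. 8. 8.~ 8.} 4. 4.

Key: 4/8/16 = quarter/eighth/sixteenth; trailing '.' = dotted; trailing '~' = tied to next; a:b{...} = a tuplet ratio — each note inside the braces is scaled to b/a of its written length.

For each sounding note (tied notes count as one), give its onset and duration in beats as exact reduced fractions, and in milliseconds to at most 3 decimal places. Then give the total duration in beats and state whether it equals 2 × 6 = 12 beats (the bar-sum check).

1) 0.0ms=0b +259.74ms=6/7b
2) 259.74ms=6/7b +259.74ms=6/7b
3) 519.481ms=12/7b +259.74ms=6/7b
4) 779.221ms=18/7b +259.74ms=6/7b
5) 1038.961ms=24/7b +259.74ms=6/7b
6) 1298.701ms=30/7b +519.481ms=12/7b
7) 1818.182ms=6b +909.091ms=3b
8) 2727.273ms=9b +909.091ms=3b
Σ=12b of 12 (198bpm 6/8) — PASS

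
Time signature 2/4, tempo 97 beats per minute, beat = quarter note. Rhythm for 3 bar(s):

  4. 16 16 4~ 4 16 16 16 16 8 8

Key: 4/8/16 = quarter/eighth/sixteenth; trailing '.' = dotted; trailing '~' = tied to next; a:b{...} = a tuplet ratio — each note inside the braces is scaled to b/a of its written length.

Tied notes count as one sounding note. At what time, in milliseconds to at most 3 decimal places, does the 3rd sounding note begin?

1. 0.0ms @ 0 + 927.835ms (3/2)
2. 927.835ms @ 3/2 + 154.639ms (1/4)
3. 1082.474ms @ 7/4 + 154.639ms (1/4)
4. 1237.113ms @ 2 + 1237.113ms (2)
5. 2474.227ms @ 4 + 154.639ms (1/4)
6. 2628.866ms @ 17/4 + 154.639ms (1/4)
7. 2783.505ms @ 9/2 + 154.639ms (1/4)
8. 2938.144ms @ 19/4 + 154.639ms (1/4)
9. 3092.784ms @ 5 + 309.278ms (1/2)
10. 3402.062ms @ 11/2 + 309.278ms (1/2)

note 3 onset = 7/4b = 1082.474ms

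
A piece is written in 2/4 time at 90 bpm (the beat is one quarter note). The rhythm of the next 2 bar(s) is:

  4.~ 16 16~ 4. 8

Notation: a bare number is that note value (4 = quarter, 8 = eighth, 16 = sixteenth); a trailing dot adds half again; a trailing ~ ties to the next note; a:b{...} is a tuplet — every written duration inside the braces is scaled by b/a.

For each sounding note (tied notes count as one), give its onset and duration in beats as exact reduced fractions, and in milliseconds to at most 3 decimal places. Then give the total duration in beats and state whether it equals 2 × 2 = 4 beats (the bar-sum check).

1) 0.0ms=0b +1166.667ms=7/4b
2) 1166.667ms=7/4b +1166.667ms=7/4b
3) 2333.333ms=7/2b +333.333ms=1/2b
Σ=4b of 4 (90bpm 2/4) — PASS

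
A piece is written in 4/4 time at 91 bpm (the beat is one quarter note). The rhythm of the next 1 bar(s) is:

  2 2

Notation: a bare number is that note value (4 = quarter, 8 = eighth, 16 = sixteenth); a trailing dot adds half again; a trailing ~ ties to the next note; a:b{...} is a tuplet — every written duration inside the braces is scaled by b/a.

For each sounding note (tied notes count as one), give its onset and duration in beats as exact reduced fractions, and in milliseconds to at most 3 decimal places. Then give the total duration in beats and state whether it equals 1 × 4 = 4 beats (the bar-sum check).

1) 0.0ms=0b +1318.681ms=2b
2) 1318.681ms=2b +1318.681ms=2b
Σ=4b of 4 (91bpm 4/4) — PASS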